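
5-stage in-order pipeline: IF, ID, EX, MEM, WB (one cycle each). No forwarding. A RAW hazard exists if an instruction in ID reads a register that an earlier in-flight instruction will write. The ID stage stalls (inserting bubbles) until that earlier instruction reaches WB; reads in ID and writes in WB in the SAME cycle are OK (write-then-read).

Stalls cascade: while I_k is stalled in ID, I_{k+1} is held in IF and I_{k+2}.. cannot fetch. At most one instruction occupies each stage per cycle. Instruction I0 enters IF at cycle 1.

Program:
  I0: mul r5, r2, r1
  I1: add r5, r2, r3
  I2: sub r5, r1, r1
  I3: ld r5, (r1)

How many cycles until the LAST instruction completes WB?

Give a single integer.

I0 mul r5 <- r2,r1: IF@1 ID@2 stall=0 (-) EX@3 MEM@4 WB@5
I1 add r5 <- r2,r3: IF@2 ID@3 stall=0 (-) EX@4 MEM@5 WB@6
I2 sub r5 <- r1,r1: IF@3 ID@4 stall=0 (-) EX@5 MEM@6 WB@7
I3 ld r5 <- r1: IF@4 ID@5 stall=0 (-) EX@6 MEM@7 WB@8

Answer: 8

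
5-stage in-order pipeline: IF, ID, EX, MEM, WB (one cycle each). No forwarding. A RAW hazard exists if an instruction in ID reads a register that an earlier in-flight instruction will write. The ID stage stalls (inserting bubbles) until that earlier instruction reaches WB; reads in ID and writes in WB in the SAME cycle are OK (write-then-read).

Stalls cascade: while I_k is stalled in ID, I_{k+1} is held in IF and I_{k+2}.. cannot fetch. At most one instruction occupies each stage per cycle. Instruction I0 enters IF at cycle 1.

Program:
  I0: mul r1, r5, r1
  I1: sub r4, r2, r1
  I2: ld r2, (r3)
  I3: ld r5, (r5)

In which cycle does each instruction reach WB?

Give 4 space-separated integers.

I0 mul r1 <- r5,r1: IF@1 ID@2 stall=0 (-) EX@3 MEM@4 WB@5
I1 sub r4 <- r2,r1: IF@2 ID@3 stall=2 (RAW on I0.r1 (WB@5)) EX@6 MEM@7 WB@8
I2 ld r2 <- r3: IF@3 ID@6 stall=0 (-) EX@7 MEM@8 WB@9
I3 ld r5 <- r5: IF@6 ID@7 stall=0 (-) EX@8 MEM@9 WB@10

Answer: 5 8 9 10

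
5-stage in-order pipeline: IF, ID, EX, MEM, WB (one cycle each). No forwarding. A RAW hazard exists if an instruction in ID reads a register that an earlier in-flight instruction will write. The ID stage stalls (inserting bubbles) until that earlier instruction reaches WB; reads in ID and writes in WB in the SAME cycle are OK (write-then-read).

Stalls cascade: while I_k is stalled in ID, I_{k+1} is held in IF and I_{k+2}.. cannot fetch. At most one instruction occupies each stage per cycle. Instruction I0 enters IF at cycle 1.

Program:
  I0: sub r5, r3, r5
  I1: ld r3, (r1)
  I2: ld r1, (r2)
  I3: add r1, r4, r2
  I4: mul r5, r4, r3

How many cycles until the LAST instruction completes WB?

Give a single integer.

I0 sub r5 <- r3,r5: IF@1 ID@2 stall=0 (-) EX@3 MEM@4 WB@5
I1 ld r3 <- r1: IF@2 ID@3 stall=0 (-) EX@4 MEM@5 WB@6
I2 ld r1 <- r2: IF@3 ID@4 stall=0 (-) EX@5 MEM@6 WB@7
I3 add r1 <- r4,r2: IF@4 ID@5 stall=0 (-) EX@6 MEM@7 WB@8
I4 mul r5 <- r4,r3: IF@5 ID@6 stall=0 (-) EX@7 MEM@8 WB@9

Answer: 9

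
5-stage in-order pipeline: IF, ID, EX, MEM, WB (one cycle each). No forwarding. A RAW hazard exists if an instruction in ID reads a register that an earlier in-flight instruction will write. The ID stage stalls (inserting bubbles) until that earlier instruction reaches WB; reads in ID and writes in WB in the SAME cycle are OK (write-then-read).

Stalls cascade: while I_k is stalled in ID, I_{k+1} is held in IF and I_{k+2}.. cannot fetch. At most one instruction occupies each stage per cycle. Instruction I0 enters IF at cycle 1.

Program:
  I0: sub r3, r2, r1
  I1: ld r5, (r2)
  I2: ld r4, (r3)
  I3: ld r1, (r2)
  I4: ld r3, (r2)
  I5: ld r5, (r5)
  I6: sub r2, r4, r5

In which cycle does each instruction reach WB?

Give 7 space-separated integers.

I0 sub r3 <- r2,r1: IF@1 ID@2 stall=0 (-) EX@3 MEM@4 WB@5
I1 ld r5 <- r2: IF@2 ID@3 stall=0 (-) EX@4 MEM@5 WB@6
I2 ld r4 <- r3: IF@3 ID@4 stall=1 (RAW on I0.r3 (WB@5)) EX@6 MEM@7 WB@8
I3 ld r1 <- r2: IF@4 ID@6 stall=0 (-) EX@7 MEM@8 WB@9
I4 ld r3 <- r2: IF@6 ID@7 stall=0 (-) EX@8 MEM@9 WB@10
I5 ld r5 <- r5: IF@7 ID@8 stall=0 (-) EX@9 MEM@10 WB@11
I6 sub r2 <- r4,r5: IF@8 ID@9 stall=2 (RAW on I5.r5 (WB@11)) EX@12 MEM@13 WB@14

Answer: 5 6 8 9 10 11 14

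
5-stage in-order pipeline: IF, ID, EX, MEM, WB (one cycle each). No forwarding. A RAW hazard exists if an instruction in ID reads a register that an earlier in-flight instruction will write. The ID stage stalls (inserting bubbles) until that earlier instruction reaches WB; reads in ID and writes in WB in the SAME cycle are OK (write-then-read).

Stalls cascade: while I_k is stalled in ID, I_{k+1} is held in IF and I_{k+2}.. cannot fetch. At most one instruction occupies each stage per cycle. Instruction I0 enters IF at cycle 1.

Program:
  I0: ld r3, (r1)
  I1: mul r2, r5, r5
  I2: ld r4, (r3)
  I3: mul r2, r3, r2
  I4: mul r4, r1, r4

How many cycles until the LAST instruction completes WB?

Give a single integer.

I0 ld r3 <- r1: IF@1 ID@2 stall=0 (-) EX@3 MEM@4 WB@5
I1 mul r2 <- r5,r5: IF@2 ID@3 stall=0 (-) EX@4 MEM@5 WB@6
I2 ld r4 <- r3: IF@3 ID@4 stall=1 (RAW on I0.r3 (WB@5)) EX@6 MEM@7 WB@8
I3 mul r2 <- r3,r2: IF@4 ID@6 stall=0 (-) EX@7 MEM@8 WB@9
I4 mul r4 <- r1,r4: IF@6 ID@7 stall=1 (RAW on I2.r4 (WB@8)) EX@9 MEM@10 WB@11

Answer: 11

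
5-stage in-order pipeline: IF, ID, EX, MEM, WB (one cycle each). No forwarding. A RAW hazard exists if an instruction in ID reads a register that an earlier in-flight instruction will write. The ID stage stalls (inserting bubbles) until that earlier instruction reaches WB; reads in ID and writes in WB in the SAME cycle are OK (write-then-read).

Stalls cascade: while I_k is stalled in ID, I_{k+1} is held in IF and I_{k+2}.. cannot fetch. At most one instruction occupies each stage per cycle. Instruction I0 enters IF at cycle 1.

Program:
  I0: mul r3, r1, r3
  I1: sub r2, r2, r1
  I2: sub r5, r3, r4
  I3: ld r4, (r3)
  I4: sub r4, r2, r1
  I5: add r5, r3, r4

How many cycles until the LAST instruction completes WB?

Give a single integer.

Answer: 13

Derivation:
I0 mul r3 <- r1,r3: IF@1 ID@2 stall=0 (-) EX@3 MEM@4 WB@5
I1 sub r2 <- r2,r1: IF@2 ID@3 stall=0 (-) EX@4 MEM@5 WB@6
I2 sub r5 <- r3,r4: IF@3 ID@4 stall=1 (RAW on I0.r3 (WB@5)) EX@6 MEM@7 WB@8
I3 ld r4 <- r3: IF@4 ID@6 stall=0 (-) EX@7 MEM@8 WB@9
I4 sub r4 <- r2,r1: IF@6 ID@7 stall=0 (-) EX@8 MEM@9 WB@10
I5 add r5 <- r3,r4: IF@7 ID@8 stall=2 (RAW on I4.r4 (WB@10)) EX@11 MEM@12 WB@13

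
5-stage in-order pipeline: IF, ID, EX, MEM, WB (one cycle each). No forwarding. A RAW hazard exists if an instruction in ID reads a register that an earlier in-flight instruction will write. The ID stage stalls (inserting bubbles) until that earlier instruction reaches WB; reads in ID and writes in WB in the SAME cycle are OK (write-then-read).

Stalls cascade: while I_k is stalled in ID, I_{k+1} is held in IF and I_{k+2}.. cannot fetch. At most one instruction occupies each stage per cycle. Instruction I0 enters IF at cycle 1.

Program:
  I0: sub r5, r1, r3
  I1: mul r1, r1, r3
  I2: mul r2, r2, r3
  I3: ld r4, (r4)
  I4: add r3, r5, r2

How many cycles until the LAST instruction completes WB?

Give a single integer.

I0 sub r5 <- r1,r3: IF@1 ID@2 stall=0 (-) EX@3 MEM@4 WB@5
I1 mul r1 <- r1,r3: IF@2 ID@3 stall=0 (-) EX@4 MEM@5 WB@6
I2 mul r2 <- r2,r3: IF@3 ID@4 stall=0 (-) EX@5 MEM@6 WB@7
I3 ld r4 <- r4: IF@4 ID@5 stall=0 (-) EX@6 MEM@7 WB@8
I4 add r3 <- r5,r2: IF@5 ID@6 stall=1 (RAW on I2.r2 (WB@7)) EX@8 MEM@9 WB@10

Answer: 10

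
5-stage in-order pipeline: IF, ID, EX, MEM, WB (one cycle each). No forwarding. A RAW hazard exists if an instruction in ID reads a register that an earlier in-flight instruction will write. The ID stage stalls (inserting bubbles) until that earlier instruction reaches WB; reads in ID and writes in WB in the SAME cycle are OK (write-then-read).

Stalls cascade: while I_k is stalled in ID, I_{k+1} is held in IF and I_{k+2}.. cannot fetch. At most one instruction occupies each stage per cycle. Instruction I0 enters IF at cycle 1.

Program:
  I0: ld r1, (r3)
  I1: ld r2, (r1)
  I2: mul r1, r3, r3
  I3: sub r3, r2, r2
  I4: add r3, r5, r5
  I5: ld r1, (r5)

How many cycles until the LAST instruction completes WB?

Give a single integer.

I0 ld r1 <- r3: IF@1 ID@2 stall=0 (-) EX@3 MEM@4 WB@5
I1 ld r2 <- r1: IF@2 ID@3 stall=2 (RAW on I0.r1 (WB@5)) EX@6 MEM@7 WB@8
I2 mul r1 <- r3,r3: IF@3 ID@6 stall=0 (-) EX@7 MEM@8 WB@9
I3 sub r3 <- r2,r2: IF@6 ID@7 stall=1 (RAW on I1.r2 (WB@8)) EX@9 MEM@10 WB@11
I4 add r3 <- r5,r5: IF@7 ID@9 stall=0 (-) EX@10 MEM@11 WB@12
I5 ld r1 <- r5: IF@9 ID@10 stall=0 (-) EX@11 MEM@12 WB@13

Answer: 13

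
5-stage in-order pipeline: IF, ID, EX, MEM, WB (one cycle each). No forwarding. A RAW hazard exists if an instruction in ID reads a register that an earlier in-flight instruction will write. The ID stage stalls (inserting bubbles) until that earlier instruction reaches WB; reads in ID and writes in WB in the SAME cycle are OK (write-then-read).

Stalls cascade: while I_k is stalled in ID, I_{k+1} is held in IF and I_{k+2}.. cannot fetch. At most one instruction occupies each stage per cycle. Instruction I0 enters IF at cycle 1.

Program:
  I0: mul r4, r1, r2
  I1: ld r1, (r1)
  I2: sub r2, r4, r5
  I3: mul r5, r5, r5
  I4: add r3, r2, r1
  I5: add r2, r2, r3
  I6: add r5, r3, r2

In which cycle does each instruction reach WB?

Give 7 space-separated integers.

I0 mul r4 <- r1,r2: IF@1 ID@2 stall=0 (-) EX@3 MEM@4 WB@5
I1 ld r1 <- r1: IF@2 ID@3 stall=0 (-) EX@4 MEM@5 WB@6
I2 sub r2 <- r4,r5: IF@3 ID@4 stall=1 (RAW on I0.r4 (WB@5)) EX@6 MEM@7 WB@8
I3 mul r5 <- r5,r5: IF@4 ID@6 stall=0 (-) EX@7 MEM@8 WB@9
I4 add r3 <- r2,r1: IF@6 ID@7 stall=1 (RAW on I2.r2 (WB@8)) EX@9 MEM@10 WB@11
I5 add r2 <- r2,r3: IF@7 ID@9 stall=2 (RAW on I4.r3 (WB@11)) EX@12 MEM@13 WB@14
I6 add r5 <- r3,r2: IF@9 ID@12 stall=2 (RAW on I5.r2 (WB@14)) EX@15 MEM@16 WB@17

Answer: 5 6 8 9 11 14 17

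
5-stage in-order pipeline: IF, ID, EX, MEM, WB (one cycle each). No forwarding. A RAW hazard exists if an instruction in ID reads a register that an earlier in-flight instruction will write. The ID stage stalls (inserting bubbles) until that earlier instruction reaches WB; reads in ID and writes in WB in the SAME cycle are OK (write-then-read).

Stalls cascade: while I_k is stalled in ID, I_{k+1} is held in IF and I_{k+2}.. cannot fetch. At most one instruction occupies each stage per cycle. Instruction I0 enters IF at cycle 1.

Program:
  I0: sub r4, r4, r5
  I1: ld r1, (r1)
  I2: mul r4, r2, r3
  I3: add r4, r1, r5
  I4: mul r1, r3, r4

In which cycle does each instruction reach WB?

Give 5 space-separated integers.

I0 sub r4 <- r4,r5: IF@1 ID@2 stall=0 (-) EX@3 MEM@4 WB@5
I1 ld r1 <- r1: IF@2 ID@3 stall=0 (-) EX@4 MEM@5 WB@6
I2 mul r4 <- r2,r3: IF@3 ID@4 stall=0 (-) EX@5 MEM@6 WB@7
I3 add r4 <- r1,r5: IF@4 ID@5 stall=1 (RAW on I1.r1 (WB@6)) EX@7 MEM@8 WB@9
I4 mul r1 <- r3,r4: IF@5 ID@7 stall=2 (RAW on I3.r4 (WB@9)) EX@10 MEM@11 WB@12

Answer: 5 6 7 9 12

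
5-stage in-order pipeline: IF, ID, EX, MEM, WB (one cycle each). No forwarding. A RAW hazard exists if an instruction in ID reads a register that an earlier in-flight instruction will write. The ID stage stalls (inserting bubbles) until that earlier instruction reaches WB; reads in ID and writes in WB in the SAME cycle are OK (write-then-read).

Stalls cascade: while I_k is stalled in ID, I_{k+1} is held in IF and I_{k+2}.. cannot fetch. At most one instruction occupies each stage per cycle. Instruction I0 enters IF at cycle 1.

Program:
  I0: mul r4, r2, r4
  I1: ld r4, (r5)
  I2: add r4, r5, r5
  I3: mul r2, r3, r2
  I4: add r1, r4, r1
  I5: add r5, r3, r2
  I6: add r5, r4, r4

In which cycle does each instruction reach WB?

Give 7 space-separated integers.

Answer: 5 6 7 8 10 11 12

Derivation:
I0 mul r4 <- r2,r4: IF@1 ID@2 stall=0 (-) EX@3 MEM@4 WB@5
I1 ld r4 <- r5: IF@2 ID@3 stall=0 (-) EX@4 MEM@5 WB@6
I2 add r4 <- r5,r5: IF@3 ID@4 stall=0 (-) EX@5 MEM@6 WB@7
I3 mul r2 <- r3,r2: IF@4 ID@5 stall=0 (-) EX@6 MEM@7 WB@8
I4 add r1 <- r4,r1: IF@5 ID@6 stall=1 (RAW on I2.r4 (WB@7)) EX@8 MEM@9 WB@10
I5 add r5 <- r3,r2: IF@6 ID@8 stall=0 (-) EX@9 MEM@10 WB@11
I6 add r5 <- r4,r4: IF@8 ID@9 stall=0 (-) EX@10 MEM@11 WB@12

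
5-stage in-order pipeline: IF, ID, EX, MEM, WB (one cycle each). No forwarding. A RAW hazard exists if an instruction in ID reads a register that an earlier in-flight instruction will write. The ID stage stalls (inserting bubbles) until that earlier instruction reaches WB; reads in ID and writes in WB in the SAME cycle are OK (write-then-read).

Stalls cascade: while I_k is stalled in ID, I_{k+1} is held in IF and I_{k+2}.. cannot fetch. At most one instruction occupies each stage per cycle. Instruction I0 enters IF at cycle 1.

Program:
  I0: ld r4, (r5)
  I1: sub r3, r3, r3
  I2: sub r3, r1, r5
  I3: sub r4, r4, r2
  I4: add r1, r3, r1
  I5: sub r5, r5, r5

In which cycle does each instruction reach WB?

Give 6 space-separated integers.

I0 ld r4 <- r5: IF@1 ID@2 stall=0 (-) EX@3 MEM@4 WB@5
I1 sub r3 <- r3,r3: IF@2 ID@3 stall=0 (-) EX@4 MEM@5 WB@6
I2 sub r3 <- r1,r5: IF@3 ID@4 stall=0 (-) EX@5 MEM@6 WB@7
I3 sub r4 <- r4,r2: IF@4 ID@5 stall=0 (-) EX@6 MEM@7 WB@8
I4 add r1 <- r3,r1: IF@5 ID@6 stall=1 (RAW on I2.r3 (WB@7)) EX@8 MEM@9 WB@10
I5 sub r5 <- r5,r5: IF@6 ID@8 stall=0 (-) EX@9 MEM@10 WB@11

Answer: 5 6 7 8 10 11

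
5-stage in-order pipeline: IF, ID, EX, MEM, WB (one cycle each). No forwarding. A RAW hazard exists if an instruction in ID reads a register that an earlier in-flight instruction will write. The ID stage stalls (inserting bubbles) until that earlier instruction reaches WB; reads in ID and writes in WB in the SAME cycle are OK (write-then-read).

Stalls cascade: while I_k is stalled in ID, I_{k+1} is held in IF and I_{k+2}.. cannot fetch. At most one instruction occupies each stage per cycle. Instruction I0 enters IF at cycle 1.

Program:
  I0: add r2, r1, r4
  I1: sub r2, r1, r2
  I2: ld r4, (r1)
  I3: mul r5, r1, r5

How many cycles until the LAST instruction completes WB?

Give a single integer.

I0 add r2 <- r1,r4: IF@1 ID@2 stall=0 (-) EX@3 MEM@4 WB@5
I1 sub r2 <- r1,r2: IF@2 ID@3 stall=2 (RAW on I0.r2 (WB@5)) EX@6 MEM@7 WB@8
I2 ld r4 <- r1: IF@3 ID@6 stall=0 (-) EX@7 MEM@8 WB@9
I3 mul r5 <- r1,r5: IF@6 ID@7 stall=0 (-) EX@8 MEM@9 WB@10

Answer: 10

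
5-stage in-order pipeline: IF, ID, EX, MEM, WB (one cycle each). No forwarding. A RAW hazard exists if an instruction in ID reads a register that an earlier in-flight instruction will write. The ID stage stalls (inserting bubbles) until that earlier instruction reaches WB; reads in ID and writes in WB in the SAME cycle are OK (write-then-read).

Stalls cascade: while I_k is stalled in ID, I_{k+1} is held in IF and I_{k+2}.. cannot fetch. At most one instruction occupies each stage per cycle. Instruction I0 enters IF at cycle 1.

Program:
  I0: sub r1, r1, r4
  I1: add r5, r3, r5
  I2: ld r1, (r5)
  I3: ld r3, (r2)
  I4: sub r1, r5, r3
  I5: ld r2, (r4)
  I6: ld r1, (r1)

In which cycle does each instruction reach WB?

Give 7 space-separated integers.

I0 sub r1 <- r1,r4: IF@1 ID@2 stall=0 (-) EX@3 MEM@4 WB@5
I1 add r5 <- r3,r5: IF@2 ID@3 stall=0 (-) EX@4 MEM@5 WB@6
I2 ld r1 <- r5: IF@3 ID@4 stall=2 (RAW on I1.r5 (WB@6)) EX@7 MEM@8 WB@9
I3 ld r3 <- r2: IF@4 ID@7 stall=0 (-) EX@8 MEM@9 WB@10
I4 sub r1 <- r5,r3: IF@7 ID@8 stall=2 (RAW on I3.r3 (WB@10)) EX@11 MEM@12 WB@13
I5 ld r2 <- r4: IF@8 ID@11 stall=0 (-) EX@12 MEM@13 WB@14
I6 ld r1 <- r1: IF@11 ID@12 stall=1 (RAW on I4.r1 (WB@13)) EX@14 MEM@15 WB@16

Answer: 5 6 9 10 13 14 16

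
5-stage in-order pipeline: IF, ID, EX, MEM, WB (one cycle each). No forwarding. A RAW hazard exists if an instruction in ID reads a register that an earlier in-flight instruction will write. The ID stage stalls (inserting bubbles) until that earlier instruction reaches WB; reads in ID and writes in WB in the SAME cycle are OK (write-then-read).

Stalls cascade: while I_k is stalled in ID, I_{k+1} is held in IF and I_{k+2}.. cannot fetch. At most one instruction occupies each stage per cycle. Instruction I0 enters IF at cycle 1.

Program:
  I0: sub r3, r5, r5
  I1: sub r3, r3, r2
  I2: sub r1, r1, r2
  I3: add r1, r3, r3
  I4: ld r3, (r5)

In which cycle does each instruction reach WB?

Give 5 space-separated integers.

Answer: 5 8 9 11 12

Derivation:
I0 sub r3 <- r5,r5: IF@1 ID@2 stall=0 (-) EX@3 MEM@4 WB@5
I1 sub r3 <- r3,r2: IF@2 ID@3 stall=2 (RAW on I0.r3 (WB@5)) EX@6 MEM@7 WB@8
I2 sub r1 <- r1,r2: IF@3 ID@6 stall=0 (-) EX@7 MEM@8 WB@9
I3 add r1 <- r3,r3: IF@6 ID@7 stall=1 (RAW on I1.r3 (WB@8)) EX@9 MEM@10 WB@11
I4 ld r3 <- r5: IF@7 ID@9 stall=0 (-) EX@10 MEM@11 WB@12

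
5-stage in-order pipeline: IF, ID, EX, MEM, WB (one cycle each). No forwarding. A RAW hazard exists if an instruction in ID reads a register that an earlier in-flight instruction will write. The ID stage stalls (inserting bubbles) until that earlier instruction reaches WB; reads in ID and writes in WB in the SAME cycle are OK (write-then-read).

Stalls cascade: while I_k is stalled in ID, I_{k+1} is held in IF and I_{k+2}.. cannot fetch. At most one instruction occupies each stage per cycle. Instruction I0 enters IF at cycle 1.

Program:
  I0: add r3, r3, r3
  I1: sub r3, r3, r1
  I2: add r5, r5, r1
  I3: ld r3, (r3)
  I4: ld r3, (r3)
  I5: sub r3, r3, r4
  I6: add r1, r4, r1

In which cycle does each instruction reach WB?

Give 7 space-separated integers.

I0 add r3 <- r3,r3: IF@1 ID@2 stall=0 (-) EX@3 MEM@4 WB@5
I1 sub r3 <- r3,r1: IF@2 ID@3 stall=2 (RAW on I0.r3 (WB@5)) EX@6 MEM@7 WB@8
I2 add r5 <- r5,r1: IF@3 ID@6 stall=0 (-) EX@7 MEM@8 WB@9
I3 ld r3 <- r3: IF@6 ID@7 stall=1 (RAW on I1.r3 (WB@8)) EX@9 MEM@10 WB@11
I4 ld r3 <- r3: IF@7 ID@9 stall=2 (RAW on I3.r3 (WB@11)) EX@12 MEM@13 WB@14
I5 sub r3 <- r3,r4: IF@9 ID@12 stall=2 (RAW on I4.r3 (WB@14)) EX@15 MEM@16 WB@17
I6 add r1 <- r4,r1: IF@12 ID@15 stall=0 (-) EX@16 MEM@17 WB@18

Answer: 5 8 9 11 14 17 18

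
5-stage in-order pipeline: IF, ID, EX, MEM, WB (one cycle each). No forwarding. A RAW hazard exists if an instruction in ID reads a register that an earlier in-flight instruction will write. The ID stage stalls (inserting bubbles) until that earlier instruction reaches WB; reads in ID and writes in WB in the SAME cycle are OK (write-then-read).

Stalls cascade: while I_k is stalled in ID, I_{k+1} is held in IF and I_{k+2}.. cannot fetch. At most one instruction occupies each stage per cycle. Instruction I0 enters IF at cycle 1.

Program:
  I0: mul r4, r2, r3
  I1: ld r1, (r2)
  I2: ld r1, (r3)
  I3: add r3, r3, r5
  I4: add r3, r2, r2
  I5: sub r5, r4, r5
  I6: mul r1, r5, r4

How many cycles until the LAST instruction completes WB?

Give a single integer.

I0 mul r4 <- r2,r3: IF@1 ID@2 stall=0 (-) EX@3 MEM@4 WB@5
I1 ld r1 <- r2: IF@2 ID@3 stall=0 (-) EX@4 MEM@5 WB@6
I2 ld r1 <- r3: IF@3 ID@4 stall=0 (-) EX@5 MEM@6 WB@7
I3 add r3 <- r3,r5: IF@4 ID@5 stall=0 (-) EX@6 MEM@7 WB@8
I4 add r3 <- r2,r2: IF@5 ID@6 stall=0 (-) EX@7 MEM@8 WB@9
I5 sub r5 <- r4,r5: IF@6 ID@7 stall=0 (-) EX@8 MEM@9 WB@10
I6 mul r1 <- r5,r4: IF@7 ID@8 stall=2 (RAW on I5.r5 (WB@10)) EX@11 MEM@12 WB@13

Answer: 13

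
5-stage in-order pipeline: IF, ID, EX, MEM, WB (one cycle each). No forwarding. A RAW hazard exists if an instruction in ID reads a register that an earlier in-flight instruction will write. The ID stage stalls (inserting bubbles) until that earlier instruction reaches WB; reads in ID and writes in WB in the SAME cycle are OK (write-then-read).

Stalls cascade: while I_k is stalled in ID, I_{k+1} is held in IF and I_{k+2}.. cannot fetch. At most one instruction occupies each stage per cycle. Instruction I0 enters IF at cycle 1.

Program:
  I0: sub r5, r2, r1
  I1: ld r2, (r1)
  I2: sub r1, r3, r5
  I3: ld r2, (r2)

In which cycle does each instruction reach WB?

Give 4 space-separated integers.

Answer: 5 6 8 9

Derivation:
I0 sub r5 <- r2,r1: IF@1 ID@2 stall=0 (-) EX@3 MEM@4 WB@5
I1 ld r2 <- r1: IF@2 ID@3 stall=0 (-) EX@4 MEM@5 WB@6
I2 sub r1 <- r3,r5: IF@3 ID@4 stall=1 (RAW on I0.r5 (WB@5)) EX@6 MEM@7 WB@8
I3 ld r2 <- r2: IF@4 ID@6 stall=0 (-) EX@7 MEM@8 WB@9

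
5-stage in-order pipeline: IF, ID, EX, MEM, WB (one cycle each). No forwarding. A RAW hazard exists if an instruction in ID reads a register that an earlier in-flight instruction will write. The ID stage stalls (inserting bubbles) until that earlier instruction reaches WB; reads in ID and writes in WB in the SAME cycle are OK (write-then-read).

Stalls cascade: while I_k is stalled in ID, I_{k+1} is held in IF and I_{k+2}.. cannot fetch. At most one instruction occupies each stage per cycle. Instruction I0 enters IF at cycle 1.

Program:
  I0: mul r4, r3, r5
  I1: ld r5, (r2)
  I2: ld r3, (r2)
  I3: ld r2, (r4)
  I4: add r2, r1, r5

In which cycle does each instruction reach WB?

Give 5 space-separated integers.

I0 mul r4 <- r3,r5: IF@1 ID@2 stall=0 (-) EX@3 MEM@4 WB@5
I1 ld r5 <- r2: IF@2 ID@3 stall=0 (-) EX@4 MEM@5 WB@6
I2 ld r3 <- r2: IF@3 ID@4 stall=0 (-) EX@5 MEM@6 WB@7
I3 ld r2 <- r4: IF@4 ID@5 stall=0 (-) EX@6 MEM@7 WB@8
I4 add r2 <- r1,r5: IF@5 ID@6 stall=0 (-) EX@7 MEM@8 WB@9

Answer: 5 6 7 8 9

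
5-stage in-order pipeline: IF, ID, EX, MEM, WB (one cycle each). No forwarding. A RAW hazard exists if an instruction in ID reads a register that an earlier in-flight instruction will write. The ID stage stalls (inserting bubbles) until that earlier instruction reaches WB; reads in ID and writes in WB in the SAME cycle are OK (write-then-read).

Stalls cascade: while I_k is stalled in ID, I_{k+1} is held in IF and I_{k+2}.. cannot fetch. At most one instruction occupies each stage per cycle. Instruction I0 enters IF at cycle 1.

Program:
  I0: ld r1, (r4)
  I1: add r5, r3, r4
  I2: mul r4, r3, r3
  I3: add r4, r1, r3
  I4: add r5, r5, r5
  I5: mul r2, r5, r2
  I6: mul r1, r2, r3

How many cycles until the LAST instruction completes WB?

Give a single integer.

I0 ld r1 <- r4: IF@1 ID@2 stall=0 (-) EX@3 MEM@4 WB@5
I1 add r5 <- r3,r4: IF@2 ID@3 stall=0 (-) EX@4 MEM@5 WB@6
I2 mul r4 <- r3,r3: IF@3 ID@4 stall=0 (-) EX@5 MEM@6 WB@7
I3 add r4 <- r1,r3: IF@4 ID@5 stall=0 (-) EX@6 MEM@7 WB@8
I4 add r5 <- r5,r5: IF@5 ID@6 stall=0 (-) EX@7 MEM@8 WB@9
I5 mul r2 <- r5,r2: IF@6 ID@7 stall=2 (RAW on I4.r5 (WB@9)) EX@10 MEM@11 WB@12
I6 mul r1 <- r2,r3: IF@7 ID@10 stall=2 (RAW on I5.r2 (WB@12)) EX@13 MEM@14 WB@15

Answer: 15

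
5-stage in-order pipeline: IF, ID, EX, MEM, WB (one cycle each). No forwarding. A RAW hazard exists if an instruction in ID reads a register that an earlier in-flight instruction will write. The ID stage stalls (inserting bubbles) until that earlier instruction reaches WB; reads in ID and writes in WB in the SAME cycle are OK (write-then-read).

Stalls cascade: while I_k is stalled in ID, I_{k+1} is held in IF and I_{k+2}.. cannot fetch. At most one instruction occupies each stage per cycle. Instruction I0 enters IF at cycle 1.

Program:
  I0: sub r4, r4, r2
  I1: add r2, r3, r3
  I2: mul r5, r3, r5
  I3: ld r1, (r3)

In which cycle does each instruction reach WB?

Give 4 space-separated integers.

Answer: 5 6 7 8

Derivation:
I0 sub r4 <- r4,r2: IF@1 ID@2 stall=0 (-) EX@3 MEM@4 WB@5
I1 add r2 <- r3,r3: IF@2 ID@3 stall=0 (-) EX@4 MEM@5 WB@6
I2 mul r5 <- r3,r5: IF@3 ID@4 stall=0 (-) EX@5 MEM@6 WB@7
I3 ld r1 <- r3: IF@4 ID@5 stall=0 (-) EX@6 MEM@7 WB@8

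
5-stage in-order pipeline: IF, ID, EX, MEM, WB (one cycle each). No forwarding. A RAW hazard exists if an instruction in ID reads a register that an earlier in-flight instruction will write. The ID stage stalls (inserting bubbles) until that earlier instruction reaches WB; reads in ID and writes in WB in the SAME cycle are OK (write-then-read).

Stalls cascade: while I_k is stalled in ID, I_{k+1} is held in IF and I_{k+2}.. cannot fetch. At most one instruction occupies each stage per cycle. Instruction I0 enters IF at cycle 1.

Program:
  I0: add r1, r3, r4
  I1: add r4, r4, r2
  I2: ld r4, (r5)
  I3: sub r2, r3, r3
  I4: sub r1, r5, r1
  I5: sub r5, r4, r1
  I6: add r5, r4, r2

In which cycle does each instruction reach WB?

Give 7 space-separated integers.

Answer: 5 6 7 8 9 12 13

Derivation:
I0 add r1 <- r3,r4: IF@1 ID@2 stall=0 (-) EX@3 MEM@4 WB@5
I1 add r4 <- r4,r2: IF@2 ID@3 stall=0 (-) EX@4 MEM@5 WB@6
I2 ld r4 <- r5: IF@3 ID@4 stall=0 (-) EX@5 MEM@6 WB@7
I3 sub r2 <- r3,r3: IF@4 ID@5 stall=0 (-) EX@6 MEM@7 WB@8
I4 sub r1 <- r5,r1: IF@5 ID@6 stall=0 (-) EX@7 MEM@8 WB@9
I5 sub r5 <- r4,r1: IF@6 ID@7 stall=2 (RAW on I4.r1 (WB@9)) EX@10 MEM@11 WB@12
I6 add r5 <- r4,r2: IF@7 ID@10 stall=0 (-) EX@11 MEM@12 WB@13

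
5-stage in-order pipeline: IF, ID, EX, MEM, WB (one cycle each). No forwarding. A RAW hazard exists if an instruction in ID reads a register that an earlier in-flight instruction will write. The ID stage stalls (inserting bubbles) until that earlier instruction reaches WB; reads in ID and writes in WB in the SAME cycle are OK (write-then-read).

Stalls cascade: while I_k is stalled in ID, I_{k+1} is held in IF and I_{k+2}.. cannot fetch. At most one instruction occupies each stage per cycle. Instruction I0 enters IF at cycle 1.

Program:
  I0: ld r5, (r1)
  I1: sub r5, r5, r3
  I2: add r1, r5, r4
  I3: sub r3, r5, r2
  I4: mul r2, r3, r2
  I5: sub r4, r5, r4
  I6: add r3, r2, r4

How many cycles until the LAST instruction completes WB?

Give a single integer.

I0 ld r5 <- r1: IF@1 ID@2 stall=0 (-) EX@3 MEM@4 WB@5
I1 sub r5 <- r5,r3: IF@2 ID@3 stall=2 (RAW on I0.r5 (WB@5)) EX@6 MEM@7 WB@8
I2 add r1 <- r5,r4: IF@3 ID@6 stall=2 (RAW on I1.r5 (WB@8)) EX@9 MEM@10 WB@11
I3 sub r3 <- r5,r2: IF@6 ID@9 stall=0 (-) EX@10 MEM@11 WB@12
I4 mul r2 <- r3,r2: IF@9 ID@10 stall=2 (RAW on I3.r3 (WB@12)) EX@13 MEM@14 WB@15
I5 sub r4 <- r5,r4: IF@10 ID@13 stall=0 (-) EX@14 MEM@15 WB@16
I6 add r3 <- r2,r4: IF@13 ID@14 stall=2 (RAW on I5.r4 (WB@16)) EX@17 MEM@18 WB@19

Answer: 19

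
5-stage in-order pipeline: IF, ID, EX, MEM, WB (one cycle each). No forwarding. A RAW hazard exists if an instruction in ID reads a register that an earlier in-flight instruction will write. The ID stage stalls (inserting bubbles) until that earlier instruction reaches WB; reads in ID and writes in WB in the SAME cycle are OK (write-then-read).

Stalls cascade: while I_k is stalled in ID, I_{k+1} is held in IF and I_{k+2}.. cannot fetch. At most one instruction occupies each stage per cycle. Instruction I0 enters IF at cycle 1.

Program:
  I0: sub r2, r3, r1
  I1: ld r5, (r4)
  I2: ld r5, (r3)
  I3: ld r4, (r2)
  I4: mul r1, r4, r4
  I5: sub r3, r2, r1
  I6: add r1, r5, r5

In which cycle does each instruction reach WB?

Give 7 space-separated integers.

Answer: 5 6 7 8 11 14 15

Derivation:
I0 sub r2 <- r3,r1: IF@1 ID@2 stall=0 (-) EX@3 MEM@4 WB@5
I1 ld r5 <- r4: IF@2 ID@3 stall=0 (-) EX@4 MEM@5 WB@6
I2 ld r5 <- r3: IF@3 ID@4 stall=0 (-) EX@5 MEM@6 WB@7
I3 ld r4 <- r2: IF@4 ID@5 stall=0 (-) EX@6 MEM@7 WB@8
I4 mul r1 <- r4,r4: IF@5 ID@6 stall=2 (RAW on I3.r4 (WB@8)) EX@9 MEM@10 WB@11
I5 sub r3 <- r2,r1: IF@6 ID@9 stall=2 (RAW on I4.r1 (WB@11)) EX@12 MEM@13 WB@14
I6 add r1 <- r5,r5: IF@9 ID@12 stall=0 (-) EX@13 MEM@14 WB@15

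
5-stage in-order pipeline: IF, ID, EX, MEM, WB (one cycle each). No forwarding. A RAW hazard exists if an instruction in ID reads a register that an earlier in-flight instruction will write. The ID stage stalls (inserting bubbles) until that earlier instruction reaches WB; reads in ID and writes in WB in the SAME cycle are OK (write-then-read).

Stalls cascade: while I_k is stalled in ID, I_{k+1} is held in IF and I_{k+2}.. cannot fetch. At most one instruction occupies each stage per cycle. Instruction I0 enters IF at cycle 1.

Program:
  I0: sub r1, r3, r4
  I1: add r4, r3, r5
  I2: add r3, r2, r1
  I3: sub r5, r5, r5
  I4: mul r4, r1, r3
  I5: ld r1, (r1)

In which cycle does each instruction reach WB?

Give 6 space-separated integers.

Answer: 5 6 8 9 11 12

Derivation:
I0 sub r1 <- r3,r4: IF@1 ID@2 stall=0 (-) EX@3 MEM@4 WB@5
I1 add r4 <- r3,r5: IF@2 ID@3 stall=0 (-) EX@4 MEM@5 WB@6
I2 add r3 <- r2,r1: IF@3 ID@4 stall=1 (RAW on I0.r1 (WB@5)) EX@6 MEM@7 WB@8
I3 sub r5 <- r5,r5: IF@4 ID@6 stall=0 (-) EX@7 MEM@8 WB@9
I4 mul r4 <- r1,r3: IF@6 ID@7 stall=1 (RAW on I2.r3 (WB@8)) EX@9 MEM@10 WB@11
I5 ld r1 <- r1: IF@7 ID@9 stall=0 (-) EX@10 MEM@11 WB@12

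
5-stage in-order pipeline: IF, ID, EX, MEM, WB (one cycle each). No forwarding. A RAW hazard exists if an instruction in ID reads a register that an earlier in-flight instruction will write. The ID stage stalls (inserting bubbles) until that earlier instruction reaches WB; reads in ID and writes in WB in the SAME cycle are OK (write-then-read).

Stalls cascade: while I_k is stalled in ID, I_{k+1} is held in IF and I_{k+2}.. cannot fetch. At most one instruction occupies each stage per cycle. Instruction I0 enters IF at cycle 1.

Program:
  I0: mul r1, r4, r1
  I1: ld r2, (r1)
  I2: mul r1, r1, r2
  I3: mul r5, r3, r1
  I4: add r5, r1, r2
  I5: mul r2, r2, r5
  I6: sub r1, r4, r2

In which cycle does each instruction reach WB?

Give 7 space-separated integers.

I0 mul r1 <- r4,r1: IF@1 ID@2 stall=0 (-) EX@3 MEM@4 WB@5
I1 ld r2 <- r1: IF@2 ID@3 stall=2 (RAW on I0.r1 (WB@5)) EX@6 MEM@7 WB@8
I2 mul r1 <- r1,r2: IF@3 ID@6 stall=2 (RAW on I1.r2 (WB@8)) EX@9 MEM@10 WB@11
I3 mul r5 <- r3,r1: IF@6 ID@9 stall=2 (RAW on I2.r1 (WB@11)) EX@12 MEM@13 WB@14
I4 add r5 <- r1,r2: IF@9 ID@12 stall=0 (-) EX@13 MEM@14 WB@15
I5 mul r2 <- r2,r5: IF@12 ID@13 stall=2 (RAW on I4.r5 (WB@15)) EX@16 MEM@17 WB@18
I6 sub r1 <- r4,r2: IF@13 ID@16 stall=2 (RAW on I5.r2 (WB@18)) EX@19 MEM@20 WB@21

Answer: 5 8 11 14 15 18 21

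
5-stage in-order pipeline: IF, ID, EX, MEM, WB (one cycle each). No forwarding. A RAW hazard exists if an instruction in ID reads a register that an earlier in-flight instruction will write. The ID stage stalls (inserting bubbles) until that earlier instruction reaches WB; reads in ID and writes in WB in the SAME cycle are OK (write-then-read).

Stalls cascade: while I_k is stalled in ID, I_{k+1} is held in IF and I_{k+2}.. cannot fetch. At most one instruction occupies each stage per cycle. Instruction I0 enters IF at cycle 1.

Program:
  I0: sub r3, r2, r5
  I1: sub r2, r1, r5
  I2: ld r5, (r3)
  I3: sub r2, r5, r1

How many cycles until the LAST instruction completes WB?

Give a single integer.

Answer: 11

Derivation:
I0 sub r3 <- r2,r5: IF@1 ID@2 stall=0 (-) EX@3 MEM@4 WB@5
I1 sub r2 <- r1,r5: IF@2 ID@3 stall=0 (-) EX@4 MEM@5 WB@6
I2 ld r5 <- r3: IF@3 ID@4 stall=1 (RAW on I0.r3 (WB@5)) EX@6 MEM@7 WB@8
I3 sub r2 <- r5,r1: IF@4 ID@6 stall=2 (RAW on I2.r5 (WB@8)) EX@9 MEM@10 WB@11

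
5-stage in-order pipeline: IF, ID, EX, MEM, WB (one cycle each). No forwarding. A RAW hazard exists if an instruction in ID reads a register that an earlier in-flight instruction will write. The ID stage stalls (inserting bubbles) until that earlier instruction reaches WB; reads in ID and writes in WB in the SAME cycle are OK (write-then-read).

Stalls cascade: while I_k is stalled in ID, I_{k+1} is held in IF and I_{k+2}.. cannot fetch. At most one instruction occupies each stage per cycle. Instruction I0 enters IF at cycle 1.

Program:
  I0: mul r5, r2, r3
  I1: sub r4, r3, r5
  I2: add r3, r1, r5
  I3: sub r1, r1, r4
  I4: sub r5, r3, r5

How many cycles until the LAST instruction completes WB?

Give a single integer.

Answer: 12

Derivation:
I0 mul r5 <- r2,r3: IF@1 ID@2 stall=0 (-) EX@3 MEM@4 WB@5
I1 sub r4 <- r3,r5: IF@2 ID@3 stall=2 (RAW on I0.r5 (WB@5)) EX@6 MEM@7 WB@8
I2 add r3 <- r1,r5: IF@3 ID@6 stall=0 (-) EX@7 MEM@8 WB@9
I3 sub r1 <- r1,r4: IF@6 ID@7 stall=1 (RAW on I1.r4 (WB@8)) EX@9 MEM@10 WB@11
I4 sub r5 <- r3,r5: IF@7 ID@9 stall=0 (-) EX@10 MEM@11 WB@12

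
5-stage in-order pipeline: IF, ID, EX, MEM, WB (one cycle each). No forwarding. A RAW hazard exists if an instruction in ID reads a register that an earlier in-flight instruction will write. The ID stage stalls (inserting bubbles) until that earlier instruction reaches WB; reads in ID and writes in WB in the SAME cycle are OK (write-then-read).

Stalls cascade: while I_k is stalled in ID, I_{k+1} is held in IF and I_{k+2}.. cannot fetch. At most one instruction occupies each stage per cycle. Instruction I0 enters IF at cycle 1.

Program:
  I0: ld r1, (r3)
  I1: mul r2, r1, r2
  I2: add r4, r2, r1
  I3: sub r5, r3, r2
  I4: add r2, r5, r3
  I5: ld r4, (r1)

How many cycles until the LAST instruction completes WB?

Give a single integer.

I0 ld r1 <- r3: IF@1 ID@2 stall=0 (-) EX@3 MEM@4 WB@5
I1 mul r2 <- r1,r2: IF@2 ID@3 stall=2 (RAW on I0.r1 (WB@5)) EX@6 MEM@7 WB@8
I2 add r4 <- r2,r1: IF@3 ID@6 stall=2 (RAW on I1.r2 (WB@8)) EX@9 MEM@10 WB@11
I3 sub r5 <- r3,r2: IF@6 ID@9 stall=0 (-) EX@10 MEM@11 WB@12
I4 add r2 <- r5,r3: IF@9 ID@10 stall=2 (RAW on I3.r5 (WB@12)) EX@13 MEM@14 WB@15
I5 ld r4 <- r1: IF@10 ID@13 stall=0 (-) EX@14 MEM@15 WB@16

Answer: 16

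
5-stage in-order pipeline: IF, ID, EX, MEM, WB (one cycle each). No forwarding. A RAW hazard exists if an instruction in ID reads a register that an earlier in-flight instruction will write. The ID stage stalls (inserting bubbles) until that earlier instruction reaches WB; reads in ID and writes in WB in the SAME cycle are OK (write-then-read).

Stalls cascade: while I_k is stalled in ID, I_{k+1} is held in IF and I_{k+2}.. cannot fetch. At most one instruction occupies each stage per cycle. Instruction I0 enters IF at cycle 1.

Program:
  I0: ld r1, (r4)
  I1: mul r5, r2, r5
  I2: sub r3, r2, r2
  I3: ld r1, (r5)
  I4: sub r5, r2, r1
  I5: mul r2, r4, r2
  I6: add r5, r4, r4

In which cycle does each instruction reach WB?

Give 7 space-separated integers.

I0 ld r1 <- r4: IF@1 ID@2 stall=0 (-) EX@3 MEM@4 WB@5
I1 mul r5 <- r2,r5: IF@2 ID@3 stall=0 (-) EX@4 MEM@5 WB@6
I2 sub r3 <- r2,r2: IF@3 ID@4 stall=0 (-) EX@5 MEM@6 WB@7
I3 ld r1 <- r5: IF@4 ID@5 stall=1 (RAW on I1.r5 (WB@6)) EX@7 MEM@8 WB@9
I4 sub r5 <- r2,r1: IF@5 ID@7 stall=2 (RAW on I3.r1 (WB@9)) EX@10 MEM@11 WB@12
I5 mul r2 <- r4,r2: IF@7 ID@10 stall=0 (-) EX@11 MEM@12 WB@13
I6 add r5 <- r4,r4: IF@10 ID@11 stall=0 (-) EX@12 MEM@13 WB@14

Answer: 5 6 7 9 12 13 14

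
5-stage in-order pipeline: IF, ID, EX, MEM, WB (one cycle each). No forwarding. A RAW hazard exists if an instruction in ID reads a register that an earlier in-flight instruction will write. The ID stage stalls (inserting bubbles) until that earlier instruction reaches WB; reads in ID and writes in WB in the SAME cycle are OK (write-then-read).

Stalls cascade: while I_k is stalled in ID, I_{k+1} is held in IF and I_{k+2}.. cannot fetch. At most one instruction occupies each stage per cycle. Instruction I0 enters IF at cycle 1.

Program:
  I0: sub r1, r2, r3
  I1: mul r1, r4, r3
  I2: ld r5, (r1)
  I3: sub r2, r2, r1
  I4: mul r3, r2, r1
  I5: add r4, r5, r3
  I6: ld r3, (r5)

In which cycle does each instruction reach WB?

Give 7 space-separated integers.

I0 sub r1 <- r2,r3: IF@1 ID@2 stall=0 (-) EX@3 MEM@4 WB@5
I1 mul r1 <- r4,r3: IF@2 ID@3 stall=0 (-) EX@4 MEM@5 WB@6
I2 ld r5 <- r1: IF@3 ID@4 stall=2 (RAW on I1.r1 (WB@6)) EX@7 MEM@8 WB@9
I3 sub r2 <- r2,r1: IF@4 ID@7 stall=0 (-) EX@8 MEM@9 WB@10
I4 mul r3 <- r2,r1: IF@7 ID@8 stall=2 (RAW on I3.r2 (WB@10)) EX@11 MEM@12 WB@13
I5 add r4 <- r5,r3: IF@8 ID@11 stall=2 (RAW on I4.r3 (WB@13)) EX@14 MEM@15 WB@16
I6 ld r3 <- r5: IF@11 ID@14 stall=0 (-) EX@15 MEM@16 WB@17

Answer: 5 6 9 10 13 16 17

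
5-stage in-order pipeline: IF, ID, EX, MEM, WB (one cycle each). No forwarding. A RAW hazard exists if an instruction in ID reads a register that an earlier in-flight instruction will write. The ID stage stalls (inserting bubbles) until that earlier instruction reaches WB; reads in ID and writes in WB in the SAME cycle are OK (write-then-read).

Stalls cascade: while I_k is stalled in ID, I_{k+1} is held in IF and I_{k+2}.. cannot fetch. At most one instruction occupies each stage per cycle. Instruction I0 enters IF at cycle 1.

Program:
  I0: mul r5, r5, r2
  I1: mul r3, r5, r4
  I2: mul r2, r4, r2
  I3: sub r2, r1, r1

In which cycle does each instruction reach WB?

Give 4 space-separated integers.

I0 mul r5 <- r5,r2: IF@1 ID@2 stall=0 (-) EX@3 MEM@4 WB@5
I1 mul r3 <- r5,r4: IF@2 ID@3 stall=2 (RAW on I0.r5 (WB@5)) EX@6 MEM@7 WB@8
I2 mul r2 <- r4,r2: IF@3 ID@6 stall=0 (-) EX@7 MEM@8 WB@9
I3 sub r2 <- r1,r1: IF@6 ID@7 stall=0 (-) EX@8 MEM@9 WB@10

Answer: 5 8 9 10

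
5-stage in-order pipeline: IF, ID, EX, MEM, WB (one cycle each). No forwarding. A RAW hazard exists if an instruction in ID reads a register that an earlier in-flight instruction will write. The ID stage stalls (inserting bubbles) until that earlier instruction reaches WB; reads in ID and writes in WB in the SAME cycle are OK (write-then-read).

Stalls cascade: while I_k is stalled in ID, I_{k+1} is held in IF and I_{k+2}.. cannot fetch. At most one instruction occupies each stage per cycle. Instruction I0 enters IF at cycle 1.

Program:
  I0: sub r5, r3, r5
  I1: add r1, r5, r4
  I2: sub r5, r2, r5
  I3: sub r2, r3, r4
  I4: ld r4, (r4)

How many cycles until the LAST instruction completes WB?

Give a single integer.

I0 sub r5 <- r3,r5: IF@1 ID@2 stall=0 (-) EX@3 MEM@4 WB@5
I1 add r1 <- r5,r4: IF@2 ID@3 stall=2 (RAW on I0.r5 (WB@5)) EX@6 MEM@7 WB@8
I2 sub r5 <- r2,r5: IF@3 ID@6 stall=0 (-) EX@7 MEM@8 WB@9
I3 sub r2 <- r3,r4: IF@6 ID@7 stall=0 (-) EX@8 MEM@9 WB@10
I4 ld r4 <- r4: IF@7 ID@8 stall=0 (-) EX@9 MEM@10 WB@11

Answer: 11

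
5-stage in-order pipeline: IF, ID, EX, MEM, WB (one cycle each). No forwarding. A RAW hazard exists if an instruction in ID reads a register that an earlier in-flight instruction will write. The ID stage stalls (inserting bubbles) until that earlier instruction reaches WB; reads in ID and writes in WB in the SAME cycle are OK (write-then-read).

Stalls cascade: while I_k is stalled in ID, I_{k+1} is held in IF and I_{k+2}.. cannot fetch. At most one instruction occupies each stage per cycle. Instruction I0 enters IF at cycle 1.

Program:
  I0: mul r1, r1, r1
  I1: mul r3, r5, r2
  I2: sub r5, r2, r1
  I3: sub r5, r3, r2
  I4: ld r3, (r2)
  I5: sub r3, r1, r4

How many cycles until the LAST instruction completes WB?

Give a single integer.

I0 mul r1 <- r1,r1: IF@1 ID@2 stall=0 (-) EX@3 MEM@4 WB@5
I1 mul r3 <- r5,r2: IF@2 ID@3 stall=0 (-) EX@4 MEM@5 WB@6
I2 sub r5 <- r2,r1: IF@3 ID@4 stall=1 (RAW on I0.r1 (WB@5)) EX@6 MEM@7 WB@8
I3 sub r5 <- r3,r2: IF@4 ID@6 stall=0 (-) EX@7 MEM@8 WB@9
I4 ld r3 <- r2: IF@6 ID@7 stall=0 (-) EX@8 MEM@9 WB@10
I5 sub r3 <- r1,r4: IF@7 ID@8 stall=0 (-) EX@9 MEM@10 WB@11

Answer: 11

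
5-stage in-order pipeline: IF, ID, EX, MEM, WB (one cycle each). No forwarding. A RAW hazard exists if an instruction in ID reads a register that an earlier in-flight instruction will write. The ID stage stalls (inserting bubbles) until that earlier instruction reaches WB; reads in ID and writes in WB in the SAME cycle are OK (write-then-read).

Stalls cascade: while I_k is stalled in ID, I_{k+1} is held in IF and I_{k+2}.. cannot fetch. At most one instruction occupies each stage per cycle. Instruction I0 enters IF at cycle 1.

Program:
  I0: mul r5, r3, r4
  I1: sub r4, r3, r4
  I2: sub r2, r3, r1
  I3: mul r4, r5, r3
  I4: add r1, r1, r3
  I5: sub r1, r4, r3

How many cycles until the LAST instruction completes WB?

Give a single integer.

Answer: 11

Derivation:
I0 mul r5 <- r3,r4: IF@1 ID@2 stall=0 (-) EX@3 MEM@4 WB@5
I1 sub r4 <- r3,r4: IF@2 ID@3 stall=0 (-) EX@4 MEM@5 WB@6
I2 sub r2 <- r3,r1: IF@3 ID@4 stall=0 (-) EX@5 MEM@6 WB@7
I3 mul r4 <- r5,r3: IF@4 ID@5 stall=0 (-) EX@6 MEM@7 WB@8
I4 add r1 <- r1,r3: IF@5 ID@6 stall=0 (-) EX@7 MEM@8 WB@9
I5 sub r1 <- r4,r3: IF@6 ID@7 stall=1 (RAW on I3.r4 (WB@8)) EX@9 MEM@10 WB@11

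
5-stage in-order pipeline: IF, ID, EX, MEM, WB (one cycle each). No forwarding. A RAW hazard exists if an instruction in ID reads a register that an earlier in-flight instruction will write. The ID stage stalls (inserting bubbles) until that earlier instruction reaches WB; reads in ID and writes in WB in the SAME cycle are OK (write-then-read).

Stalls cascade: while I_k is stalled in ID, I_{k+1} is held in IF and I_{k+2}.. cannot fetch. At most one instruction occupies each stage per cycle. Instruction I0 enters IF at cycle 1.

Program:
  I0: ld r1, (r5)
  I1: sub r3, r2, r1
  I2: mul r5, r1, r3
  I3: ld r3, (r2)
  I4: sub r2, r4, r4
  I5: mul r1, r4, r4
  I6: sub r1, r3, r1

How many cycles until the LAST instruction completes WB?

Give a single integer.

I0 ld r1 <- r5: IF@1 ID@2 stall=0 (-) EX@3 MEM@4 WB@5
I1 sub r3 <- r2,r1: IF@2 ID@3 stall=2 (RAW on I0.r1 (WB@5)) EX@6 MEM@7 WB@8
I2 mul r5 <- r1,r3: IF@3 ID@6 stall=2 (RAW on I1.r3 (WB@8)) EX@9 MEM@10 WB@11
I3 ld r3 <- r2: IF@6 ID@9 stall=0 (-) EX@10 MEM@11 WB@12
I4 sub r2 <- r4,r4: IF@9 ID@10 stall=0 (-) EX@11 MEM@12 WB@13
I5 mul r1 <- r4,r4: IF@10 ID@11 stall=0 (-) EX@12 MEM@13 WB@14
I6 sub r1 <- r3,r1: IF@11 ID@12 stall=2 (RAW on I5.r1 (WB@14)) EX@15 MEM@16 WB@17

Answer: 17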